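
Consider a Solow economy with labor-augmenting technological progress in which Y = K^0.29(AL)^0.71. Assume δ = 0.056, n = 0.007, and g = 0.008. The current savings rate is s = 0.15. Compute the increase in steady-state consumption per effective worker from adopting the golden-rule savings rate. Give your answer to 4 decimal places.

Δc ≈ 0.1078

Capital per effective worker breaks even when investment replaces (n + g + δ)·k; here n + g + δ = 0.071.
Current steady state (s = 0.15): k* = (0.15/0.071)^(1/0.71) ≈ 2.8676, y* = 2.8676^0.29 ≈ 1.3573, c* = (1−0.15)·1.3573 ≈ 1.1537.
At the golden rule the marginal product of capital equals n+g+δ: 0.29·k^(0.29−1) = 0.071. Solving, k_gold = (0.29/0.071)^(1/0.71) ≈ 7.2570.
y_gold = 7.2570^0.29 ≈ 1.7767, c_gold = y_gold − 0.071·k_gold ≈ 1.2615.
Gain: Δc = 1.2615 − 1.1537 ≈ 0.1078.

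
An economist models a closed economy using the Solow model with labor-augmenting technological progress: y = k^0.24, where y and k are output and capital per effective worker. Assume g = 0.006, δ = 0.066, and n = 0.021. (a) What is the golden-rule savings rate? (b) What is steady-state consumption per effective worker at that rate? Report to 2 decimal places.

n + g + δ = 0.021 + 0.006 + 0.066 = 0.093.
For Cobb-Douglas, s_gold equals capital's share: s_gold = 0.24.
At the golden rule the marginal product of capital equals n+g+δ: 0.24·k^(0.24−1) = 0.093. Solving, k_gold = (0.24/0.093)^(1/0.76) ≈ 3.4814.
y_gold = 3.4814^0.24 ≈ 1.3490; c_gold = (1−0.24)·y_gold ≈ 1.0253.

(a) s_gold = 0.24; (b) c_gold ≈ 1.03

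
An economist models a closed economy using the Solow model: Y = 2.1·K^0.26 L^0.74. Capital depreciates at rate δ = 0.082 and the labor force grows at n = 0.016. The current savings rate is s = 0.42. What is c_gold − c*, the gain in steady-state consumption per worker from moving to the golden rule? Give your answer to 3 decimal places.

n + δ = 0.016 + 0.082 = 0.098.
Current steady state (s = 0.42): k* = (0.42·2.1/0.098)^(1/0.74) ≈ 19.4768, y* = 2.1·19.4768^0.26 ≈ 4.5446, c* = (1−0.42)·4.5446 ≈ 2.6359.
At the golden rule the marginal product of capital equals n+δ: 0.26·2.1·k^(0.26−1) = 0.098. Solving, k_gold = (0.26·2.1/0.098)^(1/0.74) ≈ 10.1874.
y_gold = 2.1·10.1874^0.26 ≈ 3.8399, c_gold = y_gold − 0.098·k_gold ≈ 2.8415.
Gain: Δc = 2.8415 − 2.6359 ≈ 0.2056.

Δc ≈ 0.206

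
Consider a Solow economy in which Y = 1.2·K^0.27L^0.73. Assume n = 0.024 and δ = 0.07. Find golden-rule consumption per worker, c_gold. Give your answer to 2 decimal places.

c_gold ≈ 1.38

Break-even investment rate: n + δ = 0.024 + 0.07 = 0.094.
Setting f'(k) = n+δ gives 0.27·1.2·k^(0.27−1) = 0.094, hence k_gold = (0.27·1.2/0.094)^(1/0.73) ≈ 5.4474.
y_gold = 1.2·5.4474^0.27 ≈ 1.8965.
c_gold = y_gold − (n+δ)·k_gold = 1.8965 − 0.094·5.4474 ≈ 1.3844.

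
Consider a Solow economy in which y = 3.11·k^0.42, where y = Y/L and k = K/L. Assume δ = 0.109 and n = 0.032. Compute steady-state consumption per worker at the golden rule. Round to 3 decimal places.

c_gold ≈ 9.042

Break-even investment rate: n + δ = 0.032 + 0.109 = 0.141.
At the golden rule the marginal product of capital equals n+δ: 0.42·3.11·k^(0.42−1) = 0.141. Solving, k_gold = (0.42·3.11/0.141)^(1/0.58) ≈ 46.4387.
y_gold = 3.11·46.4387^0.42 ≈ 15.5901.
c_gold = y_gold − (n+δ)·k_gold = 15.5901 − 0.141·46.4387 ≈ 9.0423.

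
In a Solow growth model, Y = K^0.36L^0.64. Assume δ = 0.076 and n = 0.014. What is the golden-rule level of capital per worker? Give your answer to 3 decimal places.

The effective depreciation rate is n + δ = 0.014 + 0.076 = 0.09.
At the golden rule the marginal product of capital equals n+δ: 0.36·k^(0.36−1) = 0.09. Solving, k_gold = (0.36/0.09)^(1/0.64) ≈ 8.7241.

k_gold ≈ 8.724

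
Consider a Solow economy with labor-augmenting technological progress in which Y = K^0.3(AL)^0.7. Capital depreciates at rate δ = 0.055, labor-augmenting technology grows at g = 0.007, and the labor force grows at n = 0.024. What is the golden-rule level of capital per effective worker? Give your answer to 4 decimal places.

k_gold ≈ 5.9590

The effective depreciation rate is n + g + δ = 0.024 + 0.007 + 0.055 = 0.086.
Golden rule sets MPK = n+g+δ: 0.3·k^(0.3−1) = 0.086, so k_gold = (0.3/0.086)^(1/0.7) ≈ 5.9590.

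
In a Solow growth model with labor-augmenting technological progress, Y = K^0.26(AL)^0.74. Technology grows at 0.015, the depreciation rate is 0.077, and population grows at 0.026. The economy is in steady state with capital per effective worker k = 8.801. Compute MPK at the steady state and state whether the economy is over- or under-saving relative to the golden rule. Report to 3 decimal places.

over-saving; MPK ≈ 0.052

Capital per effective worker breaks even when investment replaces (n + g + δ)·k; here n + g + δ = 0.118.
MPK = 0.26·k^(0.26−1) = 0.26·8.801^(-0.74) ≈ 0.0520.
MPK < 0.118, so the economy is dynamically inefficient (over-saving).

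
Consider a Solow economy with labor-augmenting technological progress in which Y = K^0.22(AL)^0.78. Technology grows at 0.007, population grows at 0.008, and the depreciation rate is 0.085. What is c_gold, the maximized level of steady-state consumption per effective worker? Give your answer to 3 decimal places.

Capital per effective worker breaks even when investment replaces (n + g + δ)·k; here n + g + δ = 0.1.
Golden rule sets MPK = n+g+δ: 0.22·k^(0.22−1) = 0.1, so k_gold = (0.22/0.1)^(1/0.78) ≈ 2.7479.
y_gold = 2.7479^0.22 ≈ 1.2491.
c_gold = y_gold − (n+g+δ)·k_gold = 1.2491 − 0.1·2.7479 ≈ 0.9743.

c_gold ≈ 0.974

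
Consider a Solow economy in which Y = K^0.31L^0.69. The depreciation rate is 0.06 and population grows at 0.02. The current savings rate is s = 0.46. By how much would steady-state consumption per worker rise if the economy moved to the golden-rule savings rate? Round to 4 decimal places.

Break-even investment rate: n + δ = 0.02 + 0.06 = 0.08.
Current steady state (s = 0.46): k* = (0.46/0.08)^(1/0.69) ≈ 12.6173, y* = 12.6173^0.31 ≈ 2.1943, c* = (1−0.46)·2.1943 ≈ 1.1849.
Maximizing c = f(k) − (n+δ)·k gives f'(k) = n+δ, i.e. 0.31·k^(0.31−1) = 0.08, so k_gold = (0.31/0.08)^(1/0.69) ≈ 7.1214.
y_gold = 7.1214^0.31 ≈ 1.8378, c_gold = y_gold − 0.08·k_gold ≈ 1.2681.
Gain: Δc = 1.2681 − 1.1849 ≈ 0.0831.

Δc ≈ 0.0831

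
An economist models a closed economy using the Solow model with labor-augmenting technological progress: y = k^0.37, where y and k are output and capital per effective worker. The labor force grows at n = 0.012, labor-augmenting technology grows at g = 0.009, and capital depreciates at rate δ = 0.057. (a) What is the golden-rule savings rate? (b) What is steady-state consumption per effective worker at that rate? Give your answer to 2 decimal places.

(a) s_gold = 0.37; (b) c_gold ≈ 1.57

Capital per effective worker breaks even when investment replaces (n + g + δ)·k; here n + g + δ = 0.078.
For Cobb-Douglas, s_gold equals capital's share: s_gold = 0.37.
Setting f'(k) = n+g+δ gives 0.37·k^(0.37−1) = 0.078, hence k_gold = (0.37/0.078)^(1/0.63) ≈ 11.8355.
y_gold = 11.8355^0.37 ≈ 2.4950; c_gold = (1−0.37)·y_gold ≈ 1.5719.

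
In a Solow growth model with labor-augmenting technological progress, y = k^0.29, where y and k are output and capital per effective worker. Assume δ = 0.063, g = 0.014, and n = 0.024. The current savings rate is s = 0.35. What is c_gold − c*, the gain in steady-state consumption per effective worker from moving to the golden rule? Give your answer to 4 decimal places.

Δc ≈ 0.0125

Break-even investment rate: n + g + δ = 0.024 + 0.014 + 0.063 = 0.101.
Current steady state (s = 0.35): k* = (0.35/0.101)^(1/0.71) ≈ 5.7571, y* = 5.7571^0.29 ≈ 1.6613, c* = (1−0.35)·1.6613 ≈ 1.0799.
At the golden rule the marginal product of capital equals n+g+δ: 0.29·k^(0.29−1) = 0.101. Solving, k_gold = (0.29/0.101)^(1/0.71) ≈ 4.4175.
y_gold = 4.4175^0.29 ≈ 1.5385, c_gold = y_gold − 0.101·k_gold ≈ 1.0923.
Gain: Δc = 1.0923 − 1.0799 ≈ 0.0125.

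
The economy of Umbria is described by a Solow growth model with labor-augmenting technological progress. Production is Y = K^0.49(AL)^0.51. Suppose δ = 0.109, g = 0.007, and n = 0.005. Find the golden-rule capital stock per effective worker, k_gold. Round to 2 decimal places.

k_gold ≈ 15.52

The effective depreciation rate is n + g + δ = 0.005 + 0.007 + 0.109 = 0.121.
Setting f'(k) = n+g+δ gives 0.49·k^(0.49−1) = 0.121, hence k_gold = (0.49/0.121)^(1/0.51) ≈ 15.5239.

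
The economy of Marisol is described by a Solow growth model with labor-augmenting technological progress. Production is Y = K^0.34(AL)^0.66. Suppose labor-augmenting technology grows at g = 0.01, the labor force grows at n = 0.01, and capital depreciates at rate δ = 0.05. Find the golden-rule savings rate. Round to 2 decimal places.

n + g + δ = 0.01 + 0.01 + 0.05 = 0.07.
At the golden rule MPK = n+g+δ, and in any Cobb-Douglas steady state s = (n+g+δ)·k/y = MPK·k/y = capital's share 0.34.

s_gold = 0.34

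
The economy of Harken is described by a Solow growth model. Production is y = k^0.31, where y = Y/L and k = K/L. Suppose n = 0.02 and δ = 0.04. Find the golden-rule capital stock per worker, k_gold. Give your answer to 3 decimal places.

k_gold ≈ 10.805

Break-even investment rate: n + δ = 0.02 + 0.04 = 0.06.
Golden rule sets MPK = n+δ: 0.31·k^(0.31−1) = 0.06, so k_gold = (0.31/0.06)^(1/0.69) ≈ 10.8053.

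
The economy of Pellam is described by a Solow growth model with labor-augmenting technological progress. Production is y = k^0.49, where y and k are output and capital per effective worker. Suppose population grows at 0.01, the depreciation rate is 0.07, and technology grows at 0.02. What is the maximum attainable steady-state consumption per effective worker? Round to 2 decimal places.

n + g + δ = 0.01 + 0.02 + 0.07 = 0.1.
Golden rule sets MPK = n+g+δ: 0.49·k^(0.49−1) = 0.1, so k_gold = (0.49/0.1)^(1/0.51) ≈ 22.5593.
y_gold = 22.5593^0.49 ≈ 4.6039.
c_gold = y_gold − (n+g+δ)·k_gold = 4.6039 − 0.1·22.5593 ≈ 2.3480.

c_gold ≈ 2.35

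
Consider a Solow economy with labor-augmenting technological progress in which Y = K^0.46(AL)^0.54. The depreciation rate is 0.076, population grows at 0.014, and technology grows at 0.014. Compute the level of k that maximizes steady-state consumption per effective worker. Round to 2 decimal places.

n + g + δ = 0.014 + 0.014 + 0.076 = 0.104.
Golden rule sets MPK = n+g+δ: 0.46·k^(0.46−1) = 0.104, so k_gold = (0.46/0.104)^(1/0.54) ≈ 15.6959.

k_gold ≈ 15.70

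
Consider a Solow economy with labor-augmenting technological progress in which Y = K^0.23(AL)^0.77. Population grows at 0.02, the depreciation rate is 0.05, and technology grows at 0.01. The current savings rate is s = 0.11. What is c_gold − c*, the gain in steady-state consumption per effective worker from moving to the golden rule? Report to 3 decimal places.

Break-even investment rate: n + g + δ = 0.02 + 0.01 + 0.05 = 0.08.
Current steady state (s = 0.11): k* = (0.11/0.08)^(1/0.77) ≈ 1.5122, y* = 1.5122^0.23 ≈ 1.0998, c* = (1−0.11)·1.0998 ≈ 0.9788.
Setting f'(k) = n+g+δ gives 0.23·k^(0.23−1) = 0.08, hence k_gold = (0.23/0.08)^(1/0.77) ≈ 3.9412.
y_gold = 3.9412^0.23 ≈ 1.3709, c_gold = y_gold − 0.08·k_gold ≈ 1.0556.
Gain: Δc = 1.0556 − 0.9788 ≈ 0.0768.

Δc ≈ 0.077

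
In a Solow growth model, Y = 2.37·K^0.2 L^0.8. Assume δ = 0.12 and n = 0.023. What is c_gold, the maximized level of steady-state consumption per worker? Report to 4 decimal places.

c_gold ≈ 2.5583

Capital per worker breaks even when investment replaces (n + δ)·k; here n + δ = 0.143.
Golden rule sets MPK = n+δ: 0.2·2.37·k^(0.2−1) = 0.143, so k_gold = (0.2·2.37/0.143)^(1/0.8) ≈ 4.4725.
y_gold = 2.37·4.4725^0.2 ≈ 3.1979.
c_gold = y_gold − (n+δ)·k_gold = 3.1979 − 0.143·4.4725 ≈ 2.5583.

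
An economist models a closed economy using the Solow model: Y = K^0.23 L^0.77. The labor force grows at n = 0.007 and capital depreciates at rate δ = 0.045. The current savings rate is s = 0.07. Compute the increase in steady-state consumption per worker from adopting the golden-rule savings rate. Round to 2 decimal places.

n + δ = 0.007 + 0.045 = 0.052.
Current steady state (s = 0.07): k* = (0.07/0.052)^(1/0.77) ≈ 1.4711, y* = 1.4711^0.23 ≈ 1.0929, c* = (1−0.07)·1.0929 ≈ 1.0164.
At the golden rule the marginal product of capital equals n+δ: 0.23·k^(0.23−1) = 0.052. Solving, k_gold = (0.23/0.052)^(1/0.77) ≈ 6.8961.
y_gold = 6.8961^0.23 ≈ 1.5591, c_gold = y_gold − 0.052·k_gold ≈ 1.2005.
Gain: Δc = 1.2005 − 1.0164 ≈ 0.1842.

Δc ≈ 0.18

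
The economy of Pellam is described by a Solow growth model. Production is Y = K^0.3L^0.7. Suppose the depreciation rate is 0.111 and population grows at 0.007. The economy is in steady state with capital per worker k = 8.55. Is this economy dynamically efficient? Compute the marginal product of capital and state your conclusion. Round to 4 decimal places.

n + δ = 0.007 + 0.111 = 0.118.
MPK = 0.3·k^(0.3−1) = 0.3·8.55^(-0.7) ≈ 0.0668.
MPK < 0.118, so the economy is dynamically inefficient (over-saving).

dynamically inefficient; MPK ≈ 0.0668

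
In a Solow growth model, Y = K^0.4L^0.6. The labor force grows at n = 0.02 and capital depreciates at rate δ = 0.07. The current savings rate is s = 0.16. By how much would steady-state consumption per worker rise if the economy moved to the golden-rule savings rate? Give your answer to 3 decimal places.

The effective depreciation rate is n + δ = 0.02 + 0.07 = 0.09.
Current steady state (s = 0.16): k* = (0.16/0.09)^(1/0.6) ≈ 2.6089, y* = 2.6089^0.4 ≈ 1.4675, c* = (1−0.16)·1.4675 ≈ 1.2327.
Maximizing c = f(k) − (n+δ)·k gives f'(k) = n+δ, i.e. 0.4·k^(0.4−1) = 0.09, so k_gold = (0.4/0.09)^(1/0.6) ≈ 12.0142.
y_gold = 12.0142^0.4 ≈ 2.7032, c_gold = y_gold − 0.09·k_gold ≈ 1.6219.
Gain: Δc = 1.6219 − 1.2327 ≈ 0.3892.

Δc ≈ 0.389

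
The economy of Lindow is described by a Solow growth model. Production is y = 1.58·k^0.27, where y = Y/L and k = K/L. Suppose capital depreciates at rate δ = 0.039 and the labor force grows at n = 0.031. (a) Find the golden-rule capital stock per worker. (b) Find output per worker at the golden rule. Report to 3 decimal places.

Capital per worker breaks even when investment replaces (n + δ)·k; here n + δ = 0.07.
At the golden rule the marginal product of capital equals n+δ: 0.27·1.58·k^(0.27−1) = 0.07. Solving, k_gold = (0.27·1.58/0.07)^(1/0.73) ≈ 11.8915.
y_gold = 1.58·11.8915^0.27 ≈ 3.0830.

(a) k_gold ≈ 11.892; (b) y_gold ≈ 3.083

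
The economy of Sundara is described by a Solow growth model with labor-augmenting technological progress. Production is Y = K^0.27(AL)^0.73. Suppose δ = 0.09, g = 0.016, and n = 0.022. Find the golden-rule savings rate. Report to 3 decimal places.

The effective depreciation rate is n + g + δ = 0.022 + 0.016 + 0.09 = 0.128.
At the golden rule MPK = n+g+δ, and in any Cobb-Douglas steady state s = (n+g+δ)·k/y = MPK·k/y = capital's share 0.27.

s_gold = 0.270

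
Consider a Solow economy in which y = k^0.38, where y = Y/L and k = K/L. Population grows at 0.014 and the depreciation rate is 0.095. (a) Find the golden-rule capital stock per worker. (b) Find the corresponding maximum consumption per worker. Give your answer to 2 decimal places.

Break-even investment rate: n + δ = 0.014 + 0.095 = 0.109.
Maximizing c = f(k) − (n+δ)·k gives f'(k) = n+δ, i.e. 0.38·k^(0.38−1) = 0.109, so k_gold = (0.38/0.109)^(1/0.62) ≈ 7.4950.
y_gold = 7.4950^0.38 ≈ 2.1499; c_gold = y_gold − 0.109·k_gold ≈ 1.3329.

(a) k_gold ≈ 7.49; (b) c_gold ≈ 1.33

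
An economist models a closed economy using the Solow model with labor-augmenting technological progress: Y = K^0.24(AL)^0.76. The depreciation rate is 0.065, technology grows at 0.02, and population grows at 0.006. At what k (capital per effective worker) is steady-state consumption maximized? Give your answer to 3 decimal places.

Break-even investment rate: n + g + δ = 0.006 + 0.02 + 0.065 = 0.091.
Setting f'(k) = n+g+δ gives 0.24·k^(0.24−1) = 0.091, hence k_gold = (0.24/0.091)^(1/0.76) ≈ 3.5824.

k_gold ≈ 3.582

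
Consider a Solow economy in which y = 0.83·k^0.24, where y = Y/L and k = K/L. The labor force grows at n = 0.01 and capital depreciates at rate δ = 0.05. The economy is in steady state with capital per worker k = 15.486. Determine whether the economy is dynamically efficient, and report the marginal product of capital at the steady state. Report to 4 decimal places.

The effective depreciation rate is n + δ = 0.01 + 0.05 = 0.06.
MPK = 0.24·0.83·k^(0.24−1) = 0.24·0.83·15.486^(-0.76) ≈ 0.0248.
MPK < 0.06, so the economy is dynamically inefficient (over-saving).

dynamically inefficient; MPK ≈ 0.0248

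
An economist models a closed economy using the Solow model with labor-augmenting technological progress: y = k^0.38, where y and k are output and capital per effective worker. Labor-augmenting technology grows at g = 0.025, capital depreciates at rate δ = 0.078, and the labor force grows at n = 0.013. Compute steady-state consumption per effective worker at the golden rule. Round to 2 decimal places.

The effective depreciation rate is n + g + δ = 0.013 + 0.025 + 0.078 = 0.116.
Maximizing c = f(k) − (n+g+δ)·k gives f'(k) = n+g+δ, i.e. 0.38·k^(0.38−1) = 0.116, so k_gold = (0.38/0.116)^(1/0.62) ≈ 6.7791.
y_gold = 6.7791^0.38 ≈ 2.0694.
c_gold = y_gold − (n+g+δ)·k_gold = 2.0694 − 0.116·6.7791 ≈ 1.2830.

c_gold ≈ 1.28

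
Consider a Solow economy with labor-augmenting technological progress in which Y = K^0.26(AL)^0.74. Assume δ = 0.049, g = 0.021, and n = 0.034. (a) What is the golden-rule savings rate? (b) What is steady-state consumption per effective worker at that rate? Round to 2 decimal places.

The effective depreciation rate is n + g + δ = 0.034 + 0.021 + 0.049 = 0.104.
For Cobb-Douglas, s_gold equals capital's share: s_gold = 0.26.
Setting f'(k) = n+g+δ gives 0.26·k^(0.26−1) = 0.104, hence k_gold = (0.26/0.104)^(1/0.74) ≈ 3.4495.
y_gold = 3.4495^0.26 ≈ 1.3798; c_gold = (1−0.26)·y_gold ≈ 1.0211.

(a) s_gold = 0.26; (b) c_gold ≈ 1.02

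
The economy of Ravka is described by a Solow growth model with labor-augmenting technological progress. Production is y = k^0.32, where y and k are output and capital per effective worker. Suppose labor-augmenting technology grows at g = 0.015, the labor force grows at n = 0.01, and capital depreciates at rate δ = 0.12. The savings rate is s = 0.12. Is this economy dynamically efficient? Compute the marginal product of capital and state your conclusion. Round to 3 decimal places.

dynamically efficient; MPK ≈ 0.387

The effective depreciation rate is n + g + δ = 0.01 + 0.015 + 0.12 = 0.145.
Steady-state k*: s·k^0.32 = 0.145·k gives k* = (0.12/0.145)^(1/0.68) ≈ 0.7571.
MPK = 0.32·0.7571^(-0.68) ≈ 0.3867.
MPK > n+g+δ = 0.145, so the economy is dynamically efficient (under-saving).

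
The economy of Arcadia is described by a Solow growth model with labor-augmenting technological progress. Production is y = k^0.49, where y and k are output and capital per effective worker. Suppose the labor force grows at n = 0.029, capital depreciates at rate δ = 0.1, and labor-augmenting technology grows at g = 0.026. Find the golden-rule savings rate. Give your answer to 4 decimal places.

Capital per effective worker breaks even when investment replaces (n + g + δ)·k; here n + g + δ = 0.155.
At the golden rule MPK = n+g+δ, and in any Cobb-Douglas steady state s = (n+g+δ)·k/y = MPK·k/y = capital's share 0.49.

s_gold = 0.4900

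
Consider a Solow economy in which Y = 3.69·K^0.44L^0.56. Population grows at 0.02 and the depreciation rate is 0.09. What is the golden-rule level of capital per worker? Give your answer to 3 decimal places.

n + δ = 0.02 + 0.09 = 0.11.
Setting f'(k) = n+δ gives 0.44·3.69·k^(0.44−1) = 0.11, hence k_gold = (0.44·3.69/0.11)^(1/0.56) ≈ 122.3642.

k_gold ≈ 122.364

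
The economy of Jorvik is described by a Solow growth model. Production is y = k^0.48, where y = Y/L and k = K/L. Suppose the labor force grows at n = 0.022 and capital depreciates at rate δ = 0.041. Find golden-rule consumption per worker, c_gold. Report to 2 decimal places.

The effective depreciation rate is n + δ = 0.022 + 0.041 = 0.063.
Golden rule sets MPK = n+δ: 0.48·k^(0.48−1) = 0.063, so k_gold = (0.48/0.063)^(1/0.52) ≈ 49.6550.
y_gold = 49.6550^0.48 ≈ 6.5172.
c_gold = y_gold − (n+δ)·k_gold = 6.5172 − 0.063·49.6550 ≈ 3.3890.

c_gold ≈ 3.39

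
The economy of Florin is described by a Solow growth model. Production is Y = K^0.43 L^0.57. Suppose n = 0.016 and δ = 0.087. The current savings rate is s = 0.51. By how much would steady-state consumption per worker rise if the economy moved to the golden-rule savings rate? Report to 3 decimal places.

Δc ≈ 0.037

The effective depreciation rate is n + δ = 0.016 + 0.087 = 0.103.
Current steady state (s = 0.51): k* = (0.51/0.103)^(1/0.57) ≈ 16.5512, y* = 16.5512^0.43 ≈ 3.3427, c* = (1−0.51)·3.3427 ≈ 1.6379.
Golden rule sets MPK = n+δ: 0.43·k^(0.43−1) = 0.103, so k_gold = (0.43/0.103)^(1/0.57) ≈ 12.2695.
y_gold = 12.2695^0.43 ≈ 2.9390, c_gold = y_gold − 0.103·k_gold ≈ 1.6752.
Gain: Δc = 1.6752 − 1.6379 ≈ 0.0373.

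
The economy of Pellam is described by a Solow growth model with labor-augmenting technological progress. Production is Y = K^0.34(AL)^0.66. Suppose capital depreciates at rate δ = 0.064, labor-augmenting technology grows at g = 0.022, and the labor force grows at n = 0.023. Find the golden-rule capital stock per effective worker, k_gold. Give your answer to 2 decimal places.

Capital per effective worker breaks even when investment replaces (n + g + δ)·k; here n + g + δ = 0.109.
Golden rule sets MPK = n+g+δ: 0.34·k^(0.34−1) = 0.109, so k_gold = (0.34/0.109)^(1/0.66) ≈ 5.6049.

k_gold ≈ 5.60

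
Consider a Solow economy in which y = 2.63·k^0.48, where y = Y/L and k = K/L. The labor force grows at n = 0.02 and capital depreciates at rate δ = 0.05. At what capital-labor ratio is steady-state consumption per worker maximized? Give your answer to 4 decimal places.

Break-even investment rate: n + δ = 0.02 + 0.05 = 0.07.
At the golden rule the marginal product of capital equals n+δ: 0.48·2.63·k^(0.48−1) = 0.07. Solving, k_gold = (0.48·2.63/0.07)^(1/0.52) ≈ 260.3604.

k_gold ≈ 260.3604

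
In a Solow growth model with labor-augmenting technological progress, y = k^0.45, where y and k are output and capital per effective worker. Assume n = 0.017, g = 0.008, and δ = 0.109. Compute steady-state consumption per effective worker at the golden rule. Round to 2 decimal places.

Break-even investment rate: n + g + δ = 0.017 + 0.008 + 0.109 = 0.134.
Maximizing c = f(k) − (n+g+δ)·k gives f'(k) = n+g+δ, i.e. 0.45·k^(0.45−1) = 0.134, so k_gold = (0.45/0.134)^(1/0.55) ≈ 9.0481.
y_gold = 9.0481^0.45 ≈ 2.6943.
c_gold = y_gold − (n+g+δ)·k_gold = 2.6943 − 0.134·9.0481 ≈ 1.4819.

c_gold ≈ 1.48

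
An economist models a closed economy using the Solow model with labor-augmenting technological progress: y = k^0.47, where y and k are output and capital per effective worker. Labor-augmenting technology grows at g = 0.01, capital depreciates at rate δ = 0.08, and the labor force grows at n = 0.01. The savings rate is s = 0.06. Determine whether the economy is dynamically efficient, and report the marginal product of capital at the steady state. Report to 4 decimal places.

dynamically efficient; MPK ≈ 0.7833

n + g + δ = 0.01 + 0.01 + 0.08 = 0.1.
Steady-state k*: s·k^0.47 = 0.1·k gives k* = (0.06/0.1)^(1/0.53) ≈ 0.3814.
MPK = 0.47·0.3814^(-0.53) ≈ 0.7833.
MPK > n+g+δ = 0.1, so the economy is dynamically efficient (under-saving).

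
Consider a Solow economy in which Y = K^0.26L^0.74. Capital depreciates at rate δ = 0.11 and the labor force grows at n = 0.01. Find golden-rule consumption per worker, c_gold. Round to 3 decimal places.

n + δ = 0.01 + 0.11 = 0.12.
Golden rule sets MPK = n+δ: 0.26·k^(0.26−1) = 0.12, so k_gold = (0.26/0.12)^(1/0.74) ≈ 2.8430.
y_gold = 2.8430^0.26 ≈ 1.3121.
c_gold = y_gold − (n+δ)·k_gold = 1.3121 − 0.12·2.8430 ≈ 0.9710.

c_gold ≈ 0.971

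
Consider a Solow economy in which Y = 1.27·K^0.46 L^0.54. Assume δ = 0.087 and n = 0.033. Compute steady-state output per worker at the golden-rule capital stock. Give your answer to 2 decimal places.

y_gold ≈ 4.89

Break-even investment rate: n + δ = 0.033 + 0.087 = 0.12.
Golden rule sets MPK = n+δ: 0.46·1.27·k^(0.46−1) = 0.12, so k_gold = (0.46·1.27/0.12)^(1/0.54) ≈ 18.7468.
Output: y_gold = 1.27·k_gold^0.46 = 1.27·18.7468^0.46 ≈ 4.8905.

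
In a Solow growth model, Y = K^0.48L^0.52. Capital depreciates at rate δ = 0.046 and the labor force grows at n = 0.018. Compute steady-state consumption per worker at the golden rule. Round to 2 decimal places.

c_gold ≈ 3.34

The effective depreciation rate is n + δ = 0.018 + 0.046 = 0.064.
Maximizing c = f(k) − (n+δ)·k gives f'(k) = n+δ, i.e. 0.48·k^(0.48−1) = 0.064, so k_gold = (0.48/0.064)^(1/0.52) ≈ 48.1737.
y_gold = 48.1737^0.48 ≈ 6.4232.
c_gold = y_gold − (n+δ)·k_gold = 6.4232 − 0.064·48.1737 ≈ 3.3400.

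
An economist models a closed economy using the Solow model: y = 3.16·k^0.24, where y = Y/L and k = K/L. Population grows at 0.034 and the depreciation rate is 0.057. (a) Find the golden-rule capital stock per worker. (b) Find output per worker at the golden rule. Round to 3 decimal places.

Break-even investment rate: n + δ = 0.034 + 0.057 = 0.091.
At the golden rule the marginal product of capital equals n+δ: 0.24·3.16·k^(0.24−1) = 0.091. Solving, k_gold = (0.24·3.16/0.091)^(1/0.76) ≈ 16.2800.
y_gold = 3.16·16.2800^0.24 ≈ 6.1728.

(a) k_gold ≈ 16.280; (b) y_gold ≈ 6.173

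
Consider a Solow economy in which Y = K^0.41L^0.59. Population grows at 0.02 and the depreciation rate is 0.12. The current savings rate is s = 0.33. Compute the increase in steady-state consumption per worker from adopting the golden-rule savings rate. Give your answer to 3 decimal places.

Δc ≈ 0.029

n + δ = 0.02 + 0.12 = 0.14.
Current steady state (s = 0.33): k* = (0.33/0.14)^(1/0.59) ≈ 4.2772, y* = 4.2772^0.41 ≈ 1.8146, c* = (1−0.33)·1.8146 ≈ 1.2158.
At the golden rule the marginal product of capital equals n+δ: 0.41·k^(0.41−1) = 0.14. Solving, k_gold = (0.41/0.14)^(1/0.59) ≈ 6.1793.
y_gold = 6.1793^0.41 ≈ 2.1100, c_gold = y_gold − 0.14·k_gold ≈ 1.2449.
Gain: Δc = 1.2449 − 1.2158 ≈ 0.0291.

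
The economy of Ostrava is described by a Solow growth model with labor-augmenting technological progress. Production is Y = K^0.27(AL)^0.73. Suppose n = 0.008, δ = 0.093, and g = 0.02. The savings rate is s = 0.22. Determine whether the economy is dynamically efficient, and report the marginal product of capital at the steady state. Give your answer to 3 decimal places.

dynamically efficient; MPK ≈ 0.148

The effective depreciation rate is n + g + δ = 0.008 + 0.02 + 0.093 = 0.121.
Steady-state k*: s·k^0.27 = 0.121·k gives k* = (0.22/0.121)^(1/0.73) ≈ 2.2681.
MPK = 0.27·2.2681^(-0.73) ≈ 0.1485.
MPK > n+g+δ = 0.121, so the economy is dynamically efficient (under-saving).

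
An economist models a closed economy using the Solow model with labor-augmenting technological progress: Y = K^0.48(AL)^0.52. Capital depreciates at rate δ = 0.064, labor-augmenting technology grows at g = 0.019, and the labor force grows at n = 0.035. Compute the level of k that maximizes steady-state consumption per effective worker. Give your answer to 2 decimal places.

k_gold ≈ 14.85

Break-even investment rate: n + g + δ = 0.035 + 0.019 + 0.064 = 0.118.
Golden rule sets MPK = n+g+δ: 0.48·k^(0.48−1) = 0.118, so k_gold = (0.48/0.118)^(1/0.52) ≈ 14.8540.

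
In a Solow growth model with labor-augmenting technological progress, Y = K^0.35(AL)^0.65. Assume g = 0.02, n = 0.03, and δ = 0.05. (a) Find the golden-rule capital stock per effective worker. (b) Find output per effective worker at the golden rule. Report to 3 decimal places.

The effective depreciation rate is n + g + δ = 0.03 + 0.02 + 0.05 = 0.1.
Golden rule sets MPK = n+g+δ: 0.35·k^(0.35−1) = 0.1, so k_gold = (0.35/0.1)^(1/0.65) ≈ 6.8711.
y_gold = 6.8711^0.35 ≈ 1.9632.

(a) k_gold ≈ 6.871; (b) y_gold ≈ 1.963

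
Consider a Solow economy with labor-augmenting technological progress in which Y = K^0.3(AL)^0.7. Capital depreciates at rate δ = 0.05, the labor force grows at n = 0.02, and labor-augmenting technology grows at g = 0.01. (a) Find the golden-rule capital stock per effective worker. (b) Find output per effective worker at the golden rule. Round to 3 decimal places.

n + g + δ = 0.02 + 0.01 + 0.05 = 0.08.
Setting f'(k) = n+g+δ gives 0.3·k^(0.3−1) = 0.08, hence k_gold = (0.3/0.08)^(1/0.7) ≈ 6.6076.
y_gold = 6.6076^0.3 ≈ 1.7620.

(a) k_gold ≈ 6.608; (b) y_gold ≈ 1.762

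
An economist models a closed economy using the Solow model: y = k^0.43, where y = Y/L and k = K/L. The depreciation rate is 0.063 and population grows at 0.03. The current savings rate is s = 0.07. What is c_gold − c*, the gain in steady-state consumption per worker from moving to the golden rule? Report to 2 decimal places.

The effective depreciation rate is n + δ = 0.03 + 0.063 = 0.093.
Current steady state (s = 0.07): k* = (0.07/0.093)^(1/0.57) ≈ 0.6075, y* = 0.6075^0.43 ≈ 0.8071, c* = (1−0.07)·0.8071 ≈ 0.7506.
At the golden rule the marginal product of capital equals n+δ: 0.43·k^(0.43−1) = 0.093. Solving, k_gold = (0.43/0.093)^(1/0.57) ≈ 14.6771.
y_gold = 14.6771^0.43 ≈ 3.1744, c_gold = y_gold − 0.093·k_gold ≈ 1.8094.
Gain: Δc = 1.8094 − 0.7506 ≈ 1.0588.

Δc ≈ 1.06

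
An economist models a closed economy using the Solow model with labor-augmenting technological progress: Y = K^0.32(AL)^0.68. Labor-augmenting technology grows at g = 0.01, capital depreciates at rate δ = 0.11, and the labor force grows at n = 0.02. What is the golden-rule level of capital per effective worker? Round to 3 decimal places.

n + g + δ = 0.02 + 0.01 + 0.11 = 0.14.
Golden rule sets MPK = n+g+δ: 0.32·k^(0.32−1) = 0.14, so k_gold = (0.32/0.14)^(1/0.68) ≈ 3.3727.

k_gold ≈ 3.373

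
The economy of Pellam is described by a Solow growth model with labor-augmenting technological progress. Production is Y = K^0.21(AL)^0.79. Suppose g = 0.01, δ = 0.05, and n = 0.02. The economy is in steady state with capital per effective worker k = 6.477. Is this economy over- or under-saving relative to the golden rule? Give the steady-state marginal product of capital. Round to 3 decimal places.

over-saving; MPK ≈ 0.048

n + g + δ = 0.02 + 0.01 + 0.05 = 0.08.
MPK = 0.21·k^(0.21−1) = 0.21·6.477^(-0.79) ≈ 0.0480.
MPK < 0.08, so the economy is dynamically inefficient (over-saving).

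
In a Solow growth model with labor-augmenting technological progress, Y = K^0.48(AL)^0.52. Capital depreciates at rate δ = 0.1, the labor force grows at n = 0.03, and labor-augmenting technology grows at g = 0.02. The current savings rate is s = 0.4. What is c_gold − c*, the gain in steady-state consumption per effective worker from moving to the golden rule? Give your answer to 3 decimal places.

Break-even investment rate: n + g + δ = 0.03 + 0.02 + 0.1 = 0.15.
Current steady state (s = 0.4): k* = (0.4/0.15)^(1/0.52) ≈ 6.5943, y* = 6.5943^0.48 ≈ 2.4729, c* = (1−0.4)·2.4729 ≈ 1.4837.
Setting f'(k) = n+g+δ gives 0.48·k^(0.48−1) = 0.15, hence k_gold = (0.48/0.15)^(1/0.52) ≈ 9.3636.
y_gold = 9.3636^0.48 ≈ 2.9261, c_gold = y_gold − 0.15·k_gold ≈ 1.5216.
Gain: Δc = 1.5216 − 1.4837 ≈ 0.0379.

Δc ≈ 0.038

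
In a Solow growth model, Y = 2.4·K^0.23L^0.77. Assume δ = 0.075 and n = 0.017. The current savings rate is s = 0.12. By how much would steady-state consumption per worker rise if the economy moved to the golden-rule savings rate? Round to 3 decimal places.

Δc ≈ 0.186

Capital per worker breaks even when investment replaces (n + δ)·k; here n + δ = 0.092.
Current steady state (s = 0.12): k* = (0.12·2.4/0.092)^(1/0.77) ≈ 4.4019, y* = 2.4·4.4019^0.23 ≈ 3.3748, c* = (1−0.12)·3.3748 ≈ 2.9698.
At the golden rule the marginal product of capital equals n+δ: 0.23·2.4·k^(0.23−1) = 0.092. Solving, k_gold = (0.23·2.4/0.092)^(1/0.77) ≈ 10.2467.
y_gold = 2.4·10.2467^0.23 ≈ 4.0987, c_gold = y_gold − 0.092·k_gold ≈ 3.1560.
Gain: Δc = 3.1560 − 2.9698 ≈ 0.1862.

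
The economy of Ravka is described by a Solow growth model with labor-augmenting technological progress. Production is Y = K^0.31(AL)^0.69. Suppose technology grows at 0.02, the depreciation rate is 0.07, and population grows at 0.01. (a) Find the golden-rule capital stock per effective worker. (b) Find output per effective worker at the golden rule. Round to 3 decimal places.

The effective depreciation rate is n + g + δ = 0.01 + 0.02 + 0.07 = 0.1.
At the golden rule the marginal product of capital equals n+g+δ: 0.31·k^(0.31−1) = 0.1. Solving, k_gold = (0.31/0.1)^(1/0.69) ≈ 5.1537.
y_gold = 5.1537^0.31 ≈ 1.6625.

(a) k_gold ≈ 5.154; (b) y_gold ≈ 1.662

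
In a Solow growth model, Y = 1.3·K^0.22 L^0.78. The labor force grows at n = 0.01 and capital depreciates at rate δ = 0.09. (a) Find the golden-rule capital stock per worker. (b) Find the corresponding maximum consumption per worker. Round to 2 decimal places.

Break-even investment rate: n + δ = 0.01 + 0.09 = 0.1.
Golden rule sets MPK = n+δ: 0.22·1.3·k^(0.22−1) = 0.1, so k_gold = (0.22·1.3/0.1)^(1/0.78) ≈ 3.8467.
y_gold = 1.3·3.8467^0.22 ≈ 1.7485; c_gold = y_gold − 0.1·k_gold ≈ 1.3638.

(a) k_gold ≈ 3.85; (b) c_gold ≈ 1.36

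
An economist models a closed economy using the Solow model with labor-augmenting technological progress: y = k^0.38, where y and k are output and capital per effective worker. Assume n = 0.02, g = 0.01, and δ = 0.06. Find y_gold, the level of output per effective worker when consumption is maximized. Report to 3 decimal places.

y_gold ≈ 2.418

Capital per effective worker breaks even when investment replaces (n + g + δ)·k; here n + g + δ = 0.09.
At the golden rule the marginal product of capital equals n+g+δ: 0.38·k^(0.38−1) = 0.09. Solving, k_gold = (0.38/0.09)^(1/0.62) ≈ 10.2079.
Output: y_gold = k_gold^0.38 = 10.2079^0.38 ≈ 2.4177.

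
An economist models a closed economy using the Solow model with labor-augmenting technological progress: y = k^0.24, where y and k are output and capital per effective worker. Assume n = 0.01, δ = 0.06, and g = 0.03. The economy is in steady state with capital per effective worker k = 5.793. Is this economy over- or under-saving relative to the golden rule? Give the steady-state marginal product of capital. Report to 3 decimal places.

over-saving; MPK ≈ 0.063

Break-even investment rate: n + g + δ = 0.01 + 0.03 + 0.06 = 0.1.
MPK = 0.24·k^(0.24−1) = 0.24·5.793^(-0.76) ≈ 0.0632.
MPK < 0.1, so the economy is dynamically inefficient (over-saving).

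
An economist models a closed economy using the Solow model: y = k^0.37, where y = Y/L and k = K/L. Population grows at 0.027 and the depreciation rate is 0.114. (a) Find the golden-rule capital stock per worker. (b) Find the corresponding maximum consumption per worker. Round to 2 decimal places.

(a) k_gold ≈ 4.62; (b) c_gold ≈ 1.11

Capital per worker breaks even when investment replaces (n + δ)·k; here n + δ = 0.141.
Golden rule sets MPK = n+δ: 0.37·k^(0.37−1) = 0.141, so k_gold = (0.37/0.141)^(1/0.63) ≈ 4.6244.
y_gold = 4.6244^0.37 ≈ 1.7623; c_gold = y_gold − 0.141·k_gold ≈ 1.1102.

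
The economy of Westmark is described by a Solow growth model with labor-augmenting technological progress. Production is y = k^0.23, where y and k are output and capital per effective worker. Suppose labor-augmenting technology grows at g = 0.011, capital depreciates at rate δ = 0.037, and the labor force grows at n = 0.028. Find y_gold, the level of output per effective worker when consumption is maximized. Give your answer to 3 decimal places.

y_gold ≈ 1.392

n + g + δ = 0.028 + 0.011 + 0.037 = 0.076.
Setting f'(k) = n+g+δ gives 0.23·k^(0.23−1) = 0.076, hence k_gold = (0.23/0.076)^(1/0.77) ≈ 4.2127.
Output: y_gold = k_gold^0.23 = 4.2127^0.23 ≈ 1.3920.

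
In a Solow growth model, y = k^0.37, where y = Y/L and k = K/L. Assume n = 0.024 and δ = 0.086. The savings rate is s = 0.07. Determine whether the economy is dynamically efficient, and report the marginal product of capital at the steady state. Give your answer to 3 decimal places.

Break-even investment rate: n + δ = 0.024 + 0.086 = 0.11.
Steady-state k*: s·k^0.37 = 0.11·k gives k* = (0.07/0.11)^(1/0.63) ≈ 0.4880.
MPK = 0.37·0.4880^(-0.63) ≈ 0.5814.
MPK > n+δ = 0.11, so the economy is dynamically efficient (under-saving).

dynamically efficient; MPK ≈ 0.581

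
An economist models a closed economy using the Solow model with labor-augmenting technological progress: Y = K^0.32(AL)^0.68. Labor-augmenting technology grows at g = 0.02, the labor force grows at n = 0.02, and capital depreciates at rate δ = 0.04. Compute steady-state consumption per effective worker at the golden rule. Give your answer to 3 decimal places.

Capital per effective worker breaks even when investment replaces (n + g + δ)·k; here n + g + δ = 0.08.
At the golden rule the marginal product of capital equals n+g+δ: 0.32·k^(0.32−1) = 0.08. Solving, k_gold = (0.32/0.08)^(1/0.68) ≈ 7.6804.
y_gold = 7.6804^0.32 ≈ 1.9201.
c_gold = y_gold − (n+g+δ)·k_gold = 1.9201 − 0.08·7.6804 ≈ 1.3057.

c_gold ≈ 1.306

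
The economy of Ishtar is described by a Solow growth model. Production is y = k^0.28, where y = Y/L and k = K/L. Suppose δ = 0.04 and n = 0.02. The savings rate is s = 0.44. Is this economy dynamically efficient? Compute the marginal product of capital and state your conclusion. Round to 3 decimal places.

Capital per worker breaks even when investment replaces (n + δ)·k; here n + δ = 0.06.
Steady-state k*: s·k^0.28 = 0.06·k gives k* = (0.44/0.06)^(1/0.72) ≈ 15.9150.
MPK = 0.28·15.9150^(-0.72) ≈ 0.0382.
MPK < n+δ = 0.06, so the economy is dynamically inefficient (over-saving).

dynamically inefficient; MPK ≈ 0.038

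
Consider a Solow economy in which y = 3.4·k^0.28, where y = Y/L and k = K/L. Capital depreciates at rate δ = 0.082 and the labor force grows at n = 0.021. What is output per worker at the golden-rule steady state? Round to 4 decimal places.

y_gold ≈ 8.0736

Break-even investment rate: n + δ = 0.021 + 0.082 = 0.103.
Setting f'(k) = n+δ gives 0.28·3.4·k^(0.28−1) = 0.103, hence k_gold = (0.28·3.4/0.103)^(1/0.72) ≈ 21.9477.
Output: y_gold = 3.4·k_gold^0.28 = 3.4·21.9477^0.28 ≈ 8.0736.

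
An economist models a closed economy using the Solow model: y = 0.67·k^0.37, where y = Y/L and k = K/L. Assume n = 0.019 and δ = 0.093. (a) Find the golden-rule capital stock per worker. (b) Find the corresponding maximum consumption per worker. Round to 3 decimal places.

The effective depreciation rate is n + δ = 0.019 + 0.093 = 0.112.
At the golden rule the marginal product of capital equals n+δ: 0.37·0.67·k^(0.37−1) = 0.112. Solving, k_gold = (0.37·0.67/0.112)^(1/0.63) ≈ 3.5295.
y_gold = 0.67·3.5295^0.37 ≈ 1.0684; c_gold = y_gold − 0.112·k_gold ≈ 0.6731.

(a) k_gold ≈ 3.529; (b) c_gold ≈ 0.673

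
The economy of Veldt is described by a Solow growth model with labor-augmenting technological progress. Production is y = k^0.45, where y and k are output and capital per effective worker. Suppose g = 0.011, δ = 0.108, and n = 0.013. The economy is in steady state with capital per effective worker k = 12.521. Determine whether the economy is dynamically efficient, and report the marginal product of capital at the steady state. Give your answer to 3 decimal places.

dynamically inefficient; MPK ≈ 0.112

n + g + δ = 0.013 + 0.011 + 0.108 = 0.132.
MPK = 0.45·k^(0.45−1) = 0.45·12.521^(-0.55) ≈ 0.1121.
MPK < 0.132, so the economy is dynamically inefficient (over-saving).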